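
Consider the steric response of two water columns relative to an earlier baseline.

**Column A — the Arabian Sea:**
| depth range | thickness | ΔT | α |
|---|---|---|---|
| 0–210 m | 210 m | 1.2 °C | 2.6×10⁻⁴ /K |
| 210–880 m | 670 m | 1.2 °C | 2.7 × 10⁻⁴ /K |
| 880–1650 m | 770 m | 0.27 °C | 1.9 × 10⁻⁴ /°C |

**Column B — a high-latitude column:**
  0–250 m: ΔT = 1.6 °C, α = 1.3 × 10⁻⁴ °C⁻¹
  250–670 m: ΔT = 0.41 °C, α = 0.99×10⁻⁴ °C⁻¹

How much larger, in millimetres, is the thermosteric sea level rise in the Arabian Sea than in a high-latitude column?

A 0–210 m: 1.2 × 2.6×10⁻⁴ × 210 = 0.06552 m
A Layer 2: 670 × 2.7×10⁻⁴ × 1.2 = 0.21708 m
A 1.9×10⁻⁴ × 770 × 0.27 = 0.039501 m
A total: 0.322101 m
B 0–250 m: 1.6 × 250 × 1.3×10⁻⁴ = 0.05200 m
B 250–670 m: 0.99×10⁻⁴ × 420 × 0.41 = 0.0170478 m
B total: 0.0690478 m
Difference: 0.322101 − 0.0690478 = 0.2530532 m

250 mm larger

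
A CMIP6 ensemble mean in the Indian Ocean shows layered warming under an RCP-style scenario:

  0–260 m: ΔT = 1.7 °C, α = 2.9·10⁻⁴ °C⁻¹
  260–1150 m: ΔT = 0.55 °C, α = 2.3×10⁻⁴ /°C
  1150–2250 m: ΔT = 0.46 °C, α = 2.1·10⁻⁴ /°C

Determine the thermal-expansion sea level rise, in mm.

about 347 mm

0–260 m: 2.9×10⁻⁴ × 1.7 × 260 = 0.12818 m
260–1150 m: 0.55 × 2.3×10⁻⁴ × 890 = 0.112585 m
1150–2250 m: 0.46 × 2.1×10⁻⁴ × 1100 = 0.10626 m
Δh = 0.12818 + 0.112585 + 0.10626 = 0.347025 m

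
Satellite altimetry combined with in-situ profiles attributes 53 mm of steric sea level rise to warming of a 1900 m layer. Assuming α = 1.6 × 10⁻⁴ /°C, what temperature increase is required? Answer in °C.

0.174 °C

ΔT = Δh/(αH) = 0.053 / (1.6×10⁻⁴ × 1900) ≈ 0.1743 °C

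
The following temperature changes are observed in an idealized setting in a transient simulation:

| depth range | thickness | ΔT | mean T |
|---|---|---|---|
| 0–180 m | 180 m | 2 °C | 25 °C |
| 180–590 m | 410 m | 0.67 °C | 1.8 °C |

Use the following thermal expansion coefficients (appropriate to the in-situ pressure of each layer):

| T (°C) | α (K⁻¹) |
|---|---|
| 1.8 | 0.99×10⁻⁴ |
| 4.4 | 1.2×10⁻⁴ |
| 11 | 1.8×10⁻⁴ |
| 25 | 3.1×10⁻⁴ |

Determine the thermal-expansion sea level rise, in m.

about 0.139 m

Layer 1 at 25 °C → α = 3.1×10⁻⁴ K⁻¹
Layer 2 at 1.8 °C → α = 0.99×10⁻⁴ K⁻¹
180 × 3.1×10⁻⁴ × 2 = 0.11160 m
0.67 × 0.99×10⁻⁴ × 410 = 0.0271953 m
Δh = 0.11160 + 0.0271953 = 0.1387953 m ≈ 0.139 m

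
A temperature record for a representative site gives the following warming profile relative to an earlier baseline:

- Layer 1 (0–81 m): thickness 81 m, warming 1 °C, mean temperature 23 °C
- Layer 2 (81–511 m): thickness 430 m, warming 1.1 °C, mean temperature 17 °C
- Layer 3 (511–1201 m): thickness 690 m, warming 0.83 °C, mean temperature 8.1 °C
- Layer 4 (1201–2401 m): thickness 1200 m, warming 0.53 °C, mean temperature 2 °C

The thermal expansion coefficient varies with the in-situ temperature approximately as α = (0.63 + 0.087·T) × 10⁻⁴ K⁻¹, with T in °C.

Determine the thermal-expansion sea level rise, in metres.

about 0.25 m

Layer 1: α = (0.63 + 0.087×23)×10⁻⁴ = 2.631×10⁻⁴ K⁻¹
Layer 2: α = (0.63 + 0.087×17)×10⁻⁴ = 2.109×10⁻⁴ K⁻¹
Layer 3: α = (0.63 + 0.087×8.1)×10⁻⁴ = 1.3347×10⁻⁴ K⁻¹
Layer 4: α = (0.63 + 0.087×2)×10⁻⁴ = 0.804×10⁻⁴ K⁻¹
0–81 m: 2.631×10⁻⁴ × 1 × 81 = 0.0213111 m
Layer 2: 430 × 1.1 × 2.109×10⁻⁴ = 0.0997557 m
1.3347×10⁻⁴ × 690 × 0.83 = 0.076438269 m
Layer 4: 0.53 × 0.804×10⁻⁴ × 1200 = 0.0511344 m
Δh = 0.0213111 + 0.0997557 + 0.076438269 + 0.0511344 = 0.248639469 m ≈ 0.25 m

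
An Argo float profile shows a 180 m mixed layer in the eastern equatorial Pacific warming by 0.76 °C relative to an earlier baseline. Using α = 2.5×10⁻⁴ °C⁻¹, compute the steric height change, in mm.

Δh = αΔT·H = 2.5×10⁻⁴ × 0.76 × 180 = 0.03420 m

34.2 mm of thermosteric rise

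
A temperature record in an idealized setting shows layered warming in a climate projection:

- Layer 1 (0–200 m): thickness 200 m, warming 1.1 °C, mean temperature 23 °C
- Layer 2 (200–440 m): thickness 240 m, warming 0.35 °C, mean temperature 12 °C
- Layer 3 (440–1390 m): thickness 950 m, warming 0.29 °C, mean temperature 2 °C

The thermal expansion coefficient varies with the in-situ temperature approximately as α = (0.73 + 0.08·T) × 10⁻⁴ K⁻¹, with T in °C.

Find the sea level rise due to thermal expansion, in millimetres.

95.3 mm of thermosteric rise

Layer 1: α = (0.73 + 0.08×23)×10⁻⁴ = 2.57×10⁻⁴ K⁻¹
Layer 2: α = (0.73 + 0.08×12)×10⁻⁴ = 1.69×10⁻⁴ K⁻¹
Layer 3: α = (0.73 + 0.08×2)×10⁻⁴ = 0.89×10⁻⁴ K⁻¹
200 × 1.1 × 2.57×10⁻⁴ = 0.05654 m
Layer 2: 1.69×10⁻⁴ × 240 × 0.35 = 0.014196 m
0.29 × 0.89×10⁻⁴ × 950 = 0.0245195 m
Δh = 0.05654 + 0.014196 + 0.0245195 = 0.0952555 m ≈ 95.3 mm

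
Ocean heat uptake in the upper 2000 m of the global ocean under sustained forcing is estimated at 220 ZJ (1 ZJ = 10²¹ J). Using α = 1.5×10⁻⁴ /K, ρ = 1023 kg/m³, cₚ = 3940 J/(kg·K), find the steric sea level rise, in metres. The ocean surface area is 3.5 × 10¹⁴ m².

Per unit area: Q = 220×10²¹ / (3.5×10¹⁴) ≈ 6.286×10⁸ J/m²
Δh = αQ/(ρcₚ) = 1.5×10⁻⁴ × 6.286×10⁸ / (1023 × 3940) ≈ 0.023393 m

0.0234 m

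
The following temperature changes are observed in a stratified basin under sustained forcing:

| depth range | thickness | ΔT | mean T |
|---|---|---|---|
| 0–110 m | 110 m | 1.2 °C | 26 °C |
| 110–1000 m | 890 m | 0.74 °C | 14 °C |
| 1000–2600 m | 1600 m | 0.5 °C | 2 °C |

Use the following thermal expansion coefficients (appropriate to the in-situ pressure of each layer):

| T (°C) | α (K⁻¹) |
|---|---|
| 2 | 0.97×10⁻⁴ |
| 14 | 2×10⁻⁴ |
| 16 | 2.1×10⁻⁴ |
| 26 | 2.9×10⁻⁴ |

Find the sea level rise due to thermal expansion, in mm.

Layer 1 at 26 °C → α = 2.9×10⁻⁴ K⁻¹
Layer 2 at 14 °C → α = 2×10⁻⁴ K⁻¹
Layer 3 at 2 °C → α = 0.97×10⁻⁴ K⁻¹
110 × 1.2 × 2.9×10⁻⁴ = 0.03828 m
890 × 2×10⁻⁴ × 0.74 = 0.13172 m
Layer 3: 0.97×10⁻⁴ × 1600 × 0.5 = 0.07760 m
Δh = 0.03828 + 0.13172 + 0.07760 = 0.24760 m

250 mm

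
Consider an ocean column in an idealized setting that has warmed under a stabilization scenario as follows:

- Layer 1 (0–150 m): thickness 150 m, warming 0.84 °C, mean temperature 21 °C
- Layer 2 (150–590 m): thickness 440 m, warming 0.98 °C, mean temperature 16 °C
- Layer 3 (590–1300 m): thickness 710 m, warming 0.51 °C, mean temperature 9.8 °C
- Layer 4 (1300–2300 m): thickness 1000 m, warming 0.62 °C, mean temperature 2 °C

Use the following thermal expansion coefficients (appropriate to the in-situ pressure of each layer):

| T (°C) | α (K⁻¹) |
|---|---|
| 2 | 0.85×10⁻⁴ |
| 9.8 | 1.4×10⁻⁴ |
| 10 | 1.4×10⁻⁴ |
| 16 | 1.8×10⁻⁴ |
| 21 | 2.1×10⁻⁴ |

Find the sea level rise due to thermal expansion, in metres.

Layer 1 at 21 °C → α = 2.1×10⁻⁴ K⁻¹
Layer 2 at 16 °C → α = 1.8×10⁻⁴ K⁻¹
Layer 3 at 9.8 °C → α = 1.4×10⁻⁴ K⁻¹
Layer 4 at 2 °C → α = 0.85×10⁻⁴ K⁻¹
0–150 m: 150 × 0.84 × 2.1×10⁻⁴ = 0.02646 m
150–590 m: 0.98 × 1.8×10⁻⁴ × 440 = 0.077616 m
Layer 3: 0.51 × 1.4×10⁻⁴ × 710 = 0.050694 m
1000 × 0.85×10⁻⁴ × 0.62 = 0.05270 m
Δh = 0.02646 + 0.077616 + 0.050694 + 0.05270 = 0.20747 m ≈ 0.207 m

0.207 m of thermosteric rise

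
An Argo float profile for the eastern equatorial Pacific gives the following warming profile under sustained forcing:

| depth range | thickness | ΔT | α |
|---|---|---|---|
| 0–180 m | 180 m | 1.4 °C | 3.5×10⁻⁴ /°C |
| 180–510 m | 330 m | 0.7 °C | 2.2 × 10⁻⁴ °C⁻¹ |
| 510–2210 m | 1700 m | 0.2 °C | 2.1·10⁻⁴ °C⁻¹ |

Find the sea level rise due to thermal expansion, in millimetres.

0–180 m: 1.4 × 180 × 3.5×10⁻⁴ = 0.08820 m
180–510 m: 2.2×10⁻⁴ × 0.7 × 330 = 0.05082 m
510–2210 m: 0.2 × 2.1×10⁻⁴ × 1700 = 0.07140 m
Δh = 0.08820 + 0.05082 + 0.07140 = 0.21042 m ≈ 210 mm

Δh = 210 mm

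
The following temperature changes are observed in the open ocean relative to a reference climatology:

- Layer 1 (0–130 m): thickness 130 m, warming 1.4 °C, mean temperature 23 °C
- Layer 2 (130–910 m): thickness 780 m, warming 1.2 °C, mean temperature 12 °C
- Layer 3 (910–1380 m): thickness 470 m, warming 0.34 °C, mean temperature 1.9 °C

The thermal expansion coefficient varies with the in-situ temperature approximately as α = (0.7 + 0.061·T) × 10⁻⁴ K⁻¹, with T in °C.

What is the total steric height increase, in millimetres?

Δh ≈ 185 mm

Layer 1: α = (0.7 + 0.061×23)×10⁻⁴ = 2.103×10⁻⁴ K⁻¹
Layer 2: α = (0.7 + 0.061×12)×10⁻⁴ = 1.432×10⁻⁴ K⁻¹
Layer 3: α = (0.7 + 0.061×1.9)×10⁻⁴ = 0.8159×10⁻⁴ K⁻¹
Layer 1: 1.4 × 130 × 2.103×10⁻⁴ = 0.0382746 m
1.2 × 780 × 1.432×10⁻⁴ = 0.1340352 m
0.34 × 470 × 0.8159×10⁻⁴ = 0.013038082 m
Δh = 0.0382746 + 0.1340352 + 0.013038082 = 0.185347882 m ≈ 185 mm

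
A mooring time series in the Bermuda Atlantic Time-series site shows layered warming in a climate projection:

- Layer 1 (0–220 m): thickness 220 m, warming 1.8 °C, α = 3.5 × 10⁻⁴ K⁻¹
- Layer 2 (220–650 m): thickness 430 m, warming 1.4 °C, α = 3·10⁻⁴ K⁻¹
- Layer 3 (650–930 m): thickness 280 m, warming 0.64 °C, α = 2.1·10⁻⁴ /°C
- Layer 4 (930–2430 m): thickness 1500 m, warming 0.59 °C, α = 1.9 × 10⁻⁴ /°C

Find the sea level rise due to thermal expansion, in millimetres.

520 mm

Layer 1: 220 × 1.8 × 3.5×10⁻⁴ = 0.13860 m
Layer 2: 3×10⁻⁴ × 430 × 1.4 = 0.18060 m
Layer 3: 0.64 × 2.1×10⁻⁴ × 280 = 0.037632 m
Layer 4: 1.9×10⁻⁴ × 1500 × 0.59 = 0.16815 m
Δh = 0.13860 + 0.18060 + 0.037632 + 0.16815 = 0.524982 m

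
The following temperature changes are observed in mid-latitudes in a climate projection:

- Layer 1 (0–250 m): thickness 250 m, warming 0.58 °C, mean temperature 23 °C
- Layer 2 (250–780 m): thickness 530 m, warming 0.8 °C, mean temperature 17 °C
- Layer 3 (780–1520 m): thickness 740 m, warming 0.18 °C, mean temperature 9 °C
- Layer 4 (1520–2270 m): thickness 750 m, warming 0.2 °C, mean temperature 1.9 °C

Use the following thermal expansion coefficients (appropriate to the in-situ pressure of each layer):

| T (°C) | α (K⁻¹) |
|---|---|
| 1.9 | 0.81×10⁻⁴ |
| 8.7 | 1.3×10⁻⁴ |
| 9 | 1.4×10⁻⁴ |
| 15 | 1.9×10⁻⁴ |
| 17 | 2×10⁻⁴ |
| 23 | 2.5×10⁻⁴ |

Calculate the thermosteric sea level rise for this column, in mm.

about 152 mm

Layer 1 at 23 °C → α = 2.5×10⁻⁴ K⁻¹
Layer 2 at 17 °C → α = 2×10⁻⁴ K⁻¹
Layer 3 at 9 °C → α = 1.4×10⁻⁴ K⁻¹
Layer 4 at 1.9 °C → α = 0.81×10⁻⁴ K⁻¹
Layer 1: 0.58 × 2.5×10⁻⁴ × 250 = 0.03625 m
Layer 2: 530 × 0.8 × 2×10⁻⁴ = 0.08480 m
Layer 3: 740 × 1.4×10⁻⁴ × 0.18 = 0.018648 m
Layer 4: 0.81×10⁻⁴ × 0.2 × 750 = 0.01215 m
Δh = 0.03625 + 0.08480 + 0.018648 + 0.01215 = 0.151848 m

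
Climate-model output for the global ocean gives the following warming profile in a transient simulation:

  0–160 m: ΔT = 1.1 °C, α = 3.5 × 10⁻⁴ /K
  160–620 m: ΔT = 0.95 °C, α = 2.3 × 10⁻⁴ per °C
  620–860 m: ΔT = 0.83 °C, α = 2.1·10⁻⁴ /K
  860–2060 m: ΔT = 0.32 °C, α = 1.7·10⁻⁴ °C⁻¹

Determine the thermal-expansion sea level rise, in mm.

269 mm

160 × 1.1 × 3.5×10⁻⁴ = 0.06160 m
Layer 2: 0.95 × 460 × 2.3×10⁻⁴ = 0.10051 m
Layer 3: 0.83 × 240 × 2.1×10⁻⁴ = 0.041832 m
1200 × 1.7×10⁻⁴ × 0.32 = 0.06528 m
Δh = 0.06160 + 0.10051 + 0.041832 + 0.06528 = 0.269222 m ≈ 269 mm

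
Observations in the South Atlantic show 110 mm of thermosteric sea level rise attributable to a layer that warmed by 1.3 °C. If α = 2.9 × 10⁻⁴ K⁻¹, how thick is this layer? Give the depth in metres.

292 m

H = Δh/(αΔT) = 0.11 / (2.9×10⁻⁴ × 1.3) ≈ 291.8 m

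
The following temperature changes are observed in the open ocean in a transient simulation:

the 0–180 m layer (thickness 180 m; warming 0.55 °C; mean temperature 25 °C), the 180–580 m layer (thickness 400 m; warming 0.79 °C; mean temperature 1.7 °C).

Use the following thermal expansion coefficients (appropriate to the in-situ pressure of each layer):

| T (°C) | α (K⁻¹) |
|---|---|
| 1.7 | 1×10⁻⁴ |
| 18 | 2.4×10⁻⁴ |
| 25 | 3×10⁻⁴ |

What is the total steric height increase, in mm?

Layer 1 at 25 °C → α = 3×10⁻⁴ K⁻¹
Layer 2 at 1.7 °C → α = 1×10⁻⁴ K⁻¹
3×10⁻⁴ × 180 × 0.55 = 0.02970 m
180–580 m: 400 × 1×10⁻⁴ × 0.79 = 0.03160 m
Δh = 0.02970 + 0.03160 = 0.06130 m ≈ 61.3 mm

Δh = 61.3 mm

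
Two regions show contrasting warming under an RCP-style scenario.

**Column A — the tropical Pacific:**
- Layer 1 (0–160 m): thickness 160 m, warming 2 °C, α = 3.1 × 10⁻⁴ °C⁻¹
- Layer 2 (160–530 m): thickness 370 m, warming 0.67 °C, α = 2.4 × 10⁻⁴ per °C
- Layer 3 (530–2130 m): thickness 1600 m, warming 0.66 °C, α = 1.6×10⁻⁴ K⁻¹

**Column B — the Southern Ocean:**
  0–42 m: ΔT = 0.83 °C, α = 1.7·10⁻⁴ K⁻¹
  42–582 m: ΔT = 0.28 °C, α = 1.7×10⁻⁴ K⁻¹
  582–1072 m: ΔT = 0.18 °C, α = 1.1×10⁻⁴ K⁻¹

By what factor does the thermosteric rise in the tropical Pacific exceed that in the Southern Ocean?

7.9

A 0–160 m: 160 × 2 × 3.1×10⁻⁴ = 0.09920 m
A 2.4×10⁻⁴ × 0.67 × 370 = 0.059496 m
A 0.66 × 1.6×10⁻⁴ × 1600 = 0.16896 m
A total: 0.327656 m
B 0.83 × 1.7×10⁻⁴ × 42 = 0.0059262 m
B 540 × 1.7×10⁻⁴ × 0.28 = 0.025704 m
B 582–1072 m: 1.1×10⁻⁴ × 0.18 × 490 = 0.009702 m
B total: 0.0413322 m
Ratio: 0.327656 / 0.0413322 ≈ 7.927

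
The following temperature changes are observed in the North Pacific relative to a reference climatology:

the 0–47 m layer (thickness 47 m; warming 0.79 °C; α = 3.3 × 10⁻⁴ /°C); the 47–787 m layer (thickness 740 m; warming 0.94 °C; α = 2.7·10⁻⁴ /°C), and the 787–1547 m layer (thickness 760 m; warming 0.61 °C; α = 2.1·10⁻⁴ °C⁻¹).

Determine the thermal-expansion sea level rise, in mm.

300 mm

Layer 1: 47 × 3.3×10⁻⁴ × 0.79 = 0.0122529 m
2.7×10⁻⁴ × 0.94 × 740 = 0.187812 m
760 × 2.1×10⁻⁴ × 0.61 = 0.097356 m
Δh = 0.0122529 + 0.187812 + 0.097356 = 0.2974209 m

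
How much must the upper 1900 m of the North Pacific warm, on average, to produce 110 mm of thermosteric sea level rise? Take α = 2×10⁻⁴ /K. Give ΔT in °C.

0.29 °C

ΔT = Δh/(αH) = 0.11 / (2×10⁻⁴ × 1900) ≈ 0.2895 °C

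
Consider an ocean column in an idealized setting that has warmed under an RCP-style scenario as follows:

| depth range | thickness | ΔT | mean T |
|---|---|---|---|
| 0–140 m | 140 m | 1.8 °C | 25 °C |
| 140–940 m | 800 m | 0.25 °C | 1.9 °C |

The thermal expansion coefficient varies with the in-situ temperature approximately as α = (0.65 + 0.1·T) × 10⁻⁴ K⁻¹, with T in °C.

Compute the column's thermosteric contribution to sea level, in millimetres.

96.2 mm of thermosteric rise

Layer 1: α = (0.65 + 0.1×25)×10⁻⁴ = 3.15×10⁻⁴ K⁻¹
Layer 2: α = (0.65 + 0.1×1.9)×10⁻⁴ = 0.84×10⁻⁴ K⁻¹
0–140 m: 3.15×10⁻⁴ × 140 × 1.8 = 0.07938 m
0.25 × 800 × 0.84×10⁻⁴ = 0.01680 m
Δh = 0.07938 + 0.01680 = 0.09618 m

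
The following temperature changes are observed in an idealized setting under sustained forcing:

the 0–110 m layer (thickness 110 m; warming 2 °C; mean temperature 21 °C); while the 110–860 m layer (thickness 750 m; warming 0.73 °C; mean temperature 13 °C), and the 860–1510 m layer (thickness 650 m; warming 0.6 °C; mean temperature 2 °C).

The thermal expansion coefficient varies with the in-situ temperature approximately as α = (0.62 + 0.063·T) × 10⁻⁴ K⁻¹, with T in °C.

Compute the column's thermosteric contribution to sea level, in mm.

Layer 1: α = (0.62 + 0.063×21)×10⁻⁴ = 1.943×10⁻⁴ K⁻¹
Layer 2: α = (0.62 + 0.063×13)×10⁻⁴ = 1.439×10⁻⁴ K⁻¹
Layer 3: α = (0.62 + 0.063×2)×10⁻⁴ = 0.746×10⁻⁴ K⁻¹
Layer 1: 110 × 1.943×10⁻⁴ × 2 = 0.042746 m
Layer 2: 1.439×10⁻⁴ × 750 × 0.73 = 0.07878525 m
860–1510 m: 0.746×10⁻⁴ × 0.6 × 650 = 0.029094 m
Δh = 0.042746 + 0.07878525 + 0.029094 = 0.15062525 m

Δh ≈ 151 mm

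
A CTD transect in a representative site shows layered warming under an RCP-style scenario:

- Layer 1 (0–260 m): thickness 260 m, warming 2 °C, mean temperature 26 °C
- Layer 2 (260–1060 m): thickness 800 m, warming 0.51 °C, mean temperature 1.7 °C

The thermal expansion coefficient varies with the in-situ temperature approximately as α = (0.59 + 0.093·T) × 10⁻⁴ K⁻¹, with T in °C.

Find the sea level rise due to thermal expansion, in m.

0.187 m of thermosteric rise

Layer 1: α = (0.59 + 0.093×26)×10⁻⁴ = 3.008×10⁻⁴ K⁻¹
Layer 2: α = (0.59 + 0.093×1.7)×10⁻⁴ = 0.7481×10⁻⁴ K⁻¹
3.008×10⁻⁴ × 260 × 2 = 0.156416 m
Layer 2: 0.7481×10⁻⁴ × 800 × 0.51 = 0.03052248 m
Δh = 0.156416 + 0.03052248 = 0.18693848 m ≈ 0.187 m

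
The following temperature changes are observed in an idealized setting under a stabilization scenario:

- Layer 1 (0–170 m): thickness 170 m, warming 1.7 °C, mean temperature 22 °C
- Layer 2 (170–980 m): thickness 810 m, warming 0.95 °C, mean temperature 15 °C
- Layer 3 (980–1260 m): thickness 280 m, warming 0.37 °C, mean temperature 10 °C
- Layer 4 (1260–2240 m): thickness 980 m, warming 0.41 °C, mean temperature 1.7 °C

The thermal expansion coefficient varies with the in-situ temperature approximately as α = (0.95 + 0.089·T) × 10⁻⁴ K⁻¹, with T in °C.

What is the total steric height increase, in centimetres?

32 cm of thermosteric rise

Layer 1: α = (0.95 + 0.089×22)×10⁻⁴ = 2.908×10⁻⁴ K⁻¹
Layer 2: α = (0.95 + 0.089×15)×10⁻⁴ = 2.285×10⁻⁴ K⁻¹
Layer 3: α = (0.95 + 0.089×10)×10⁻⁴ = 1.84×10⁻⁴ K⁻¹
Layer 4: α = (0.95 + 0.089×1.7)×10⁻⁴ = 1.1013×10⁻⁴ K⁻¹
0–170 m: 1.7 × 2.908×10⁻⁴ × 170 = 0.0840412 m
Layer 2: 810 × 0.95 × 2.285×10⁻⁴ = 0.17583075 m
980–1260 m: 0.37 × 280 × 1.84×10⁻⁴ = 0.0190624 m
Layer 4: 980 × 1.1013×10⁻⁴ × 0.41 = 0.044250234 m
Δh = 0.0840412 + 0.17583075 + 0.0190624 + 0.044250234 = 0.323184584 m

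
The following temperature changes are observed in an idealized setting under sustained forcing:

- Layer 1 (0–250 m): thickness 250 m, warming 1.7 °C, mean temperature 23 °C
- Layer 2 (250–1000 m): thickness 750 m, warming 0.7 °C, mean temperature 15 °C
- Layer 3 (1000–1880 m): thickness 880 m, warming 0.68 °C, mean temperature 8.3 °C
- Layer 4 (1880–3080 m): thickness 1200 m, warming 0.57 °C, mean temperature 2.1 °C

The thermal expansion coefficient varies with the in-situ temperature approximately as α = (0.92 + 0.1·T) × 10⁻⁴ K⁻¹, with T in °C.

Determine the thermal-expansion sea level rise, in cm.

Δh ≈ 45 cm

Layer 1: α = (0.92 + 0.1×23)×10⁻⁴ = 3.22×10⁻⁴ K⁻¹
Layer 2: α = (0.92 + 0.1×15)×10⁻⁴ = 2.42×10⁻⁴ K⁻¹
Layer 3: α = (0.92 + 0.1×8.3)×10⁻⁴ = 1.75×10⁻⁴ K⁻¹
Layer 4: α = (0.92 + 0.1×2.1)×10⁻⁴ = 1.13×10⁻⁴ K⁻¹
0–250 m: 250 × 1.7 × 3.22×10⁻⁴ = 0.13685 m
250–1000 m: 0.7 × 750 × 2.42×10⁻⁴ = 0.12705 m
880 × 0.68 × 1.75×10⁻⁴ = 0.10472 m
1880–3080 m: 1.13×10⁻⁴ × 1200 × 0.57 = 0.077292 m
Δh = 0.13685 + 0.12705 + 0.10472 + 0.077292 = 0.445912 m ≈ 45 cm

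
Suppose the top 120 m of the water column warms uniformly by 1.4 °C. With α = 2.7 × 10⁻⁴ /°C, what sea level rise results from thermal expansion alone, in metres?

Δh = αΔT·H = 2.7×10⁻⁴ × 1.4 × 120 = 0.04536 m

0.0454 m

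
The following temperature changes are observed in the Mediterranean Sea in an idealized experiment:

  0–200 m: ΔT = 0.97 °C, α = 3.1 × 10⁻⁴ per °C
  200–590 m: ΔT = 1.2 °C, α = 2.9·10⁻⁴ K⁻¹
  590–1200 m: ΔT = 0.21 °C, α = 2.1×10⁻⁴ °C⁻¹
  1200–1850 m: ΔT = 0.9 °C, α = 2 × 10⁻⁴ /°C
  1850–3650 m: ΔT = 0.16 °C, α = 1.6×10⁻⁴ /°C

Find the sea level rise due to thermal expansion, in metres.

Δh = 0.39 m

0.97 × 3.1×10⁻⁴ × 200 = 0.06014 m
2.9×10⁻⁴ × 1.2 × 390 = 0.13572 m
590–1200 m: 0.21 × 2.1×10⁻⁴ × 610 = 0.026901 m
Layer 4: 650 × 2×10⁻⁴ × 0.9 = 0.11700 m
1800 × 0.16 × 1.6×10⁻⁴ = 0.04608 m
Δh = 0.06014 + 0.13572 + 0.026901 + 0.11700 + 0.04608 = 0.385841 m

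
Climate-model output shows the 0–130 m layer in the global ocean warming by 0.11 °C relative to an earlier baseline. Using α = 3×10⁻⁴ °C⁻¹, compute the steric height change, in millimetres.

Δh = αΔT·H = 3×10⁻⁴ × 0.11 × 130 = 0.00429 m

4.29 mm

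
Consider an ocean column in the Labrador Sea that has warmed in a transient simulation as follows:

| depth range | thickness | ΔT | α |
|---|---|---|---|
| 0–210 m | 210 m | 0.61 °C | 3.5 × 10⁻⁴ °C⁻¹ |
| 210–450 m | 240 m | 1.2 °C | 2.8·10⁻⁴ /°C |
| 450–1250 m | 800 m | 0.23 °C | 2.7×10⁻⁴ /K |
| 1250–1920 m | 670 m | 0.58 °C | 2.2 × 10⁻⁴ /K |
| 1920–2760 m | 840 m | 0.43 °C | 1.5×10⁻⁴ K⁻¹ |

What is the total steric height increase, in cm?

31.5 cm of thermosteric rise

3.5×10⁻⁴ × 210 × 0.61 = 0.044835 m
Layer 2: 2.8×10⁻⁴ × 1.2 × 240 = 0.08064 m
2.7×10⁻⁴ × 800 × 0.23 = 0.04968 m
Layer 4: 0.58 × 670 × 2.2×10⁻⁴ = 0.085492 m
1920–2760 m: 1.5×10⁻⁴ × 840 × 0.43 = 0.05418 m
Δh = 0.044835 + 0.08064 + 0.04968 + 0.085492 + 0.05418 = 0.314827 m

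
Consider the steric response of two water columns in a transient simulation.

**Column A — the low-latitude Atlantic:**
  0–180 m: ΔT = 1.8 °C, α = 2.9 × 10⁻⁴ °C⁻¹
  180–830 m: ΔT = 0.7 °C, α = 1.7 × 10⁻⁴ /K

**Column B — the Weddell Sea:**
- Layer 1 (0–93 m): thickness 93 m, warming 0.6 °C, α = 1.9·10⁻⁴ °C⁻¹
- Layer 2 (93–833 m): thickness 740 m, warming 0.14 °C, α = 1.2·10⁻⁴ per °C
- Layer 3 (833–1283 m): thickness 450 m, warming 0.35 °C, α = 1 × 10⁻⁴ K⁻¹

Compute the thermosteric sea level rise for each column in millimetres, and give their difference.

A 0–180 m: 1.8 × 180 × 2.9×10⁻⁴ = 0.09396 m
A 180–830 m: 1.7×10⁻⁴ × 650 × 0.7 = 0.07735 m
A total: 0.17131 m
B 0–93 m: 1.9×10⁻⁴ × 93 × 0.6 = 0.010602 m
B Layer 2: 1.2×10⁻⁴ × 0.14 × 740 = 0.012432 m
B 833–1283 m: 1×10⁻⁴ × 0.35 × 450 = 0.01575 m
B total: 0.038784 m
Difference: 0.17131 − 0.038784 = 0.132526 m

A: 171 mm; B: 38.8 mm; difference 133 mm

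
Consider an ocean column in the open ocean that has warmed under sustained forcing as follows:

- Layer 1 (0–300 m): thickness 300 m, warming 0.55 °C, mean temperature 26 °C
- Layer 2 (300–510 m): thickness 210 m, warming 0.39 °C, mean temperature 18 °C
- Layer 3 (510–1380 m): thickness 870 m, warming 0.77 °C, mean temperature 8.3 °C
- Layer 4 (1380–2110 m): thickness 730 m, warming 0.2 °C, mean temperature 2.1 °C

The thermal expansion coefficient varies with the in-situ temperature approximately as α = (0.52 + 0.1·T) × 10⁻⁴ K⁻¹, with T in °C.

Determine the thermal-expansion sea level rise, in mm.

about 172 mm

Layer 1: α = (0.52 + 0.1×26)×10⁻⁴ = 3.12×10⁻⁴ K⁻¹
Layer 2: α = (0.52 + 0.1×18)×10⁻⁴ = 2.32×10⁻⁴ K⁻¹
Layer 3: α = (0.52 + 0.1×8.3)×10⁻⁴ = 1.35×10⁻⁴ K⁻¹
Layer 4: α = (0.52 + 0.1×2.1)×10⁻⁴ = 0.73×10⁻⁴ K⁻¹
0–300 m: 300 × 0.55 × 3.12×10⁻⁴ = 0.05148 m
Layer 2: 2.32×10⁻⁴ × 210 × 0.39 = 0.0190008 m
Layer 3: 1.35×10⁻⁴ × 0.77 × 870 = 0.0904365 m
1380–2110 m: 730 × 0.73×10⁻⁴ × 0.2 = 0.010658 m
Δh = 0.05148 + 0.0190008 + 0.0904365 + 0.010658 = 0.1715753 m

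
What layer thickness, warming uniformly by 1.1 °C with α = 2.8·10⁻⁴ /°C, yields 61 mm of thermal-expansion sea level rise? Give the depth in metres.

198 m

H = Δh/(αΔT) = 0.061 / (2.8×10⁻⁴ × 1.1) ≈ 198.1 m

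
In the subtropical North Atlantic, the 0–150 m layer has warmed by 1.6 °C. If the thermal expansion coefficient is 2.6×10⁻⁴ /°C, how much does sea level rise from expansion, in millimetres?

Δh ≈ 62 mm

Δh = αΔT·H = 2.6×10⁻⁴ × 1.6 × 150 = 0.06240 m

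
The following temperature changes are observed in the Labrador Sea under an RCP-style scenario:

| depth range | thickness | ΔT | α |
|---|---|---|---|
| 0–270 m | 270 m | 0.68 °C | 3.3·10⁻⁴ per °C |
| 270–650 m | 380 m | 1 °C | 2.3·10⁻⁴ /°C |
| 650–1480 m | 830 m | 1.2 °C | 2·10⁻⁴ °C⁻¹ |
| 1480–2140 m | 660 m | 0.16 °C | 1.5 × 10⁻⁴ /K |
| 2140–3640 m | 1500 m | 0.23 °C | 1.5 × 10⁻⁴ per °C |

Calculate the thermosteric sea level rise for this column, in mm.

Δh ≈ 415 mm

3.3×10⁻⁴ × 270 × 0.68 = 0.060588 m
270–650 m: 1 × 380 × 2.3×10⁻⁴ = 0.08740 m
650–1480 m: 1.2 × 2×10⁻⁴ × 830 = 0.19920 m
1.5×10⁻⁴ × 0.16 × 660 = 0.01584 m
0.23 × 1500 × 1.5×10⁻⁴ = 0.05175 m
Δh = 0.060588 + 0.08740 + 0.19920 + 0.01584 + 0.05175 = 0.414778 m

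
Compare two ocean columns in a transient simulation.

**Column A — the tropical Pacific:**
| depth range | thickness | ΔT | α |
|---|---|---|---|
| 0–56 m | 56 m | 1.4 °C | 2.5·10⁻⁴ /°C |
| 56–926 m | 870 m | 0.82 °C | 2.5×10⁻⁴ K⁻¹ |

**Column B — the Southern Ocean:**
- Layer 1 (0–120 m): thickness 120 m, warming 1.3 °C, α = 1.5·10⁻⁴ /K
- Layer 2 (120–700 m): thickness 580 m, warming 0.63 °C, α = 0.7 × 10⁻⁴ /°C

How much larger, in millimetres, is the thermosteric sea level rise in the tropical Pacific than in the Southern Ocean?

A Layer 1: 2.5×10⁻⁴ × 56 × 1.4 = 0.01960 m
A Layer 2: 870 × 2.5×10⁻⁴ × 0.82 = 0.17835 m
A total: 0.19795 m
B Layer 1: 1.5×10⁻⁴ × 120 × 1.3 = 0.02340 m
B 120–700 m: 0.63 × 580 × 0.7×10⁻⁴ = 0.025578 m
B total: 0.048978 m
Difference: 0.19795 − 0.048978 = 0.148972 m

149 mm larger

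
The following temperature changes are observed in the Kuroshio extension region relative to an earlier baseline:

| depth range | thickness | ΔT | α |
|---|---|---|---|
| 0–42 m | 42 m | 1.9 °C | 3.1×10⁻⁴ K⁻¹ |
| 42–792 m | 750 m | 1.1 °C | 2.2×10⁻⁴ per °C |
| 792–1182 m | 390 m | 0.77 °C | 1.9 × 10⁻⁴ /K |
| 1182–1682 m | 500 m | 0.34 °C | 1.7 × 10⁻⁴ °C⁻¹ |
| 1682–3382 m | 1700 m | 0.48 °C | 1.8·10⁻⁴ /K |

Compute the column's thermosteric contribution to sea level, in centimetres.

Layer 1: 3.1×10⁻⁴ × 42 × 1.9 = 0.024738 m
750 × 2.2×10⁻⁴ × 1.1 = 0.18150 m
0.77 × 390 × 1.9×10⁻⁴ = 0.057057 m
1.7×10⁻⁴ × 0.34 × 500 = 0.02890 m
1.8×10⁻⁴ × 1700 × 0.48 = 0.14688 m
Δh = 0.024738 + 0.18150 + 0.057057 + 0.02890 + 0.14688 = 0.439075 m

Δh = 43.9 cm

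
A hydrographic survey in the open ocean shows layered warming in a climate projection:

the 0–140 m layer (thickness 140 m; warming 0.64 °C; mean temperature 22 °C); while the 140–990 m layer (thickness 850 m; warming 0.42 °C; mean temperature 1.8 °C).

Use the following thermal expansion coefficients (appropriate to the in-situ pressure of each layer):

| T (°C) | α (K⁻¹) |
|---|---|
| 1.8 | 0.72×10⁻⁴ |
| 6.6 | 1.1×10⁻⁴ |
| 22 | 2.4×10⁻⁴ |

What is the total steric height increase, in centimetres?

Layer 1 at 22 °C → α = 2.4×10⁻⁴ K⁻¹
Layer 2 at 1.8 °C → α = 0.72×10⁻⁴ K⁻¹
2.4×10⁻⁴ × 0.64 × 140 = 0.021504 m
140–990 m: 0.72×10⁻⁴ × 850 × 0.42 = 0.025704 m
Δh = 0.021504 + 0.025704 = 0.047208 m ≈ 4.7 cm

4.7 cm of thermosteric rise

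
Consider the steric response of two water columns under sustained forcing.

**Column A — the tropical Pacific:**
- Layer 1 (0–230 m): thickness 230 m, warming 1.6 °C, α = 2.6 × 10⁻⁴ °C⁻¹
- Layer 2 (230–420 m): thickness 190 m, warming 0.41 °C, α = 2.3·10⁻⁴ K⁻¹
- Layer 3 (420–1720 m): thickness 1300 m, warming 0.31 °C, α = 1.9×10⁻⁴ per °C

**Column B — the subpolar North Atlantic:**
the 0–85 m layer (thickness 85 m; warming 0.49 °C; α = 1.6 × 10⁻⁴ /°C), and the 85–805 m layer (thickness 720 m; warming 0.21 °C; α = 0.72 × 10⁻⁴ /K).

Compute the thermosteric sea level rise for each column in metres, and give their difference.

Δh_A ≈ 0.19 m, Δh_B ≈ 0.018 m; difference ≈ 0.17 m

A 1.6 × 230 × 2.6×10⁻⁴ = 0.09568 m
A 0.41 × 190 × 2.3×10⁻⁴ = 0.017917 m
A Layer 3: 1300 × 1.9×10⁻⁴ × 0.31 = 0.07657 m
A total: 0.190167 m
B Layer 1: 1.6×10⁻⁴ × 85 × 0.49 = 0.006664 m
B 85–805 m: 720 × 0.72×10⁻⁴ × 0.21 = 0.0108864 m
B total: 0.0175504 m
Difference: 0.190167 − 0.0175504 = 0.1726166 m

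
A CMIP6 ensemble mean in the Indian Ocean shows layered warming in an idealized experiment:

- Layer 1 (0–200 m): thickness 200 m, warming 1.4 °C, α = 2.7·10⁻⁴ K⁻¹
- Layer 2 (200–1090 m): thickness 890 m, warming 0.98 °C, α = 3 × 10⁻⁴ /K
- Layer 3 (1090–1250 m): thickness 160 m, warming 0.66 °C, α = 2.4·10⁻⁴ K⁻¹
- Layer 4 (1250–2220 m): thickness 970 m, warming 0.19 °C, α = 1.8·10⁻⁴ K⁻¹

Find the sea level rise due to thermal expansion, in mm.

about 396 mm

Layer 1: 1.4 × 2.7×10⁻⁴ × 200 = 0.07560 m
Layer 2: 890 × 0.98 × 3×10⁻⁴ = 0.26166 m
0.66 × 160 × 2.4×10⁻⁴ = 0.025344 m
970 × 0.19 × 1.8×10⁻⁴ = 0.033174 m
Δh = 0.07560 + 0.26166 + 0.025344 + 0.033174 = 0.395778 m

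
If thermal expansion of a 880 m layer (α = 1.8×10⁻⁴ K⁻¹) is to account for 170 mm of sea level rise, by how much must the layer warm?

1.1 K

ΔT = Δh/(αH) = 0.17 / (1.8×10⁻⁴ × 880) ≈ 1.073 K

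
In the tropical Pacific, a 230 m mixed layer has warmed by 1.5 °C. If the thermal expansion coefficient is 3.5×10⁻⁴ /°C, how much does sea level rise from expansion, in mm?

Δh = αΔT·H = 3.5×10⁻⁴ × 1.5 × 230 = 0.12075 m

about 121 mm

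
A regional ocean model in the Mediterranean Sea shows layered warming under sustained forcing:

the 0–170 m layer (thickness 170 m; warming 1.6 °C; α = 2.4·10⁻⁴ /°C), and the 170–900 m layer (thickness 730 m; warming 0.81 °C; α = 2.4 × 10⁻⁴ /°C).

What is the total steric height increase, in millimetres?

Layer 1: 170 × 1.6 × 2.4×10⁻⁴ = 0.06528 m
170–900 m: 730 × 2.4×10⁻⁴ × 0.81 = 0.141912 m
Δh = 0.06528 + 0.141912 = 0.207192 m

207 mm of thermosteric rise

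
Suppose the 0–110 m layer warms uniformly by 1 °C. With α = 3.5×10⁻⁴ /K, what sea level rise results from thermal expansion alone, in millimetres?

Δh = αΔT·H = 3.5×10⁻⁴ × 1 × 110 = 0.03850 m

39 mm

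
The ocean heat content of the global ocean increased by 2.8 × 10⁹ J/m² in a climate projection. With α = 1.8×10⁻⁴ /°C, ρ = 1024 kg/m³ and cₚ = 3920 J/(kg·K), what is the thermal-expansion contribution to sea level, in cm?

Δh ≈ 12.6 cm

Δh = αQ/(ρcₚ) = 1.8×10⁻⁴ × 2.8×10⁹ / (1024 × 3920) ≈ 0.12556 m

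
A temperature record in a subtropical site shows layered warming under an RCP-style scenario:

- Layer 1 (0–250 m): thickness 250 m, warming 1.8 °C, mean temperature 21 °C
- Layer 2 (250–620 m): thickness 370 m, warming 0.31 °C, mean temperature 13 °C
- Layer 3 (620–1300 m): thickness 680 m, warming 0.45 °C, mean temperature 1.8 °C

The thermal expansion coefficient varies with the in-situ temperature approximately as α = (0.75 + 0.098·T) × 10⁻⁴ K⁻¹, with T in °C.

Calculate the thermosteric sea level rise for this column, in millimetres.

Layer 1: α = (0.75 + 0.098×21)×10⁻⁴ = 2.808×10⁻⁴ K⁻¹
Layer 2: α = (0.75 + 0.098×13)×10⁻⁴ = 2.024×10⁻⁴ K⁻¹
Layer 3: α = (0.75 + 0.098×1.8)×10⁻⁴ = 0.9264×10⁻⁴ K⁻¹
Layer 1: 250 × 1.8 × 2.808×10⁻⁴ = 0.12636 m
0.31 × 2.024×10⁻⁴ × 370 = 0.02321528 m
Layer 3: 0.9264×10⁻⁴ × 0.45 × 680 = 0.02834784 m
Δh = 0.12636 + 0.02321528 + 0.02834784 = 0.17792312 m

Δh ≈ 178 mm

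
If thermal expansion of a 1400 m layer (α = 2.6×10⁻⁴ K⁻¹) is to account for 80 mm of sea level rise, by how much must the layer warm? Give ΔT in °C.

ΔT = Δh/(αH) = 0.08 / (2.6×10⁻⁴ × 1400) ≈ 0.2198 °C

0.22 °C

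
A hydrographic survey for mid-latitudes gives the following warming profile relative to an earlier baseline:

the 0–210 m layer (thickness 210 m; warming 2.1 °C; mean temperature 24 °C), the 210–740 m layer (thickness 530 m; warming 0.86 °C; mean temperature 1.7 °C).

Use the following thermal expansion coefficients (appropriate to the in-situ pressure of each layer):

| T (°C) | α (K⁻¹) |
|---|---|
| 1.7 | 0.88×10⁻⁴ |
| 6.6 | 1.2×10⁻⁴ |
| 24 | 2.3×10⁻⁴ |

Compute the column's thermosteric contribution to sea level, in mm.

142 mm

Layer 1 at 24 °C → α = 2.3×10⁻⁴ K⁻¹
Layer 2 at 1.7 °C → α = 0.88×10⁻⁴ K⁻¹
0–210 m: 210 × 2.3×10⁻⁴ × 2.1 = 0.10143 m
Layer 2: 0.86 × 0.88×10⁻⁴ × 530 = 0.0401104 m
Δh = 0.10143 + 0.0401104 = 0.1415404 m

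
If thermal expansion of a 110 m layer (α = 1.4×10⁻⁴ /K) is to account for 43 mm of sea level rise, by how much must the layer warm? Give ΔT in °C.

ΔT = Δh/(αH) = 0.043 / (1.4×10⁻⁴ × 110) ≈ 2.792 °C

about 2.8 °C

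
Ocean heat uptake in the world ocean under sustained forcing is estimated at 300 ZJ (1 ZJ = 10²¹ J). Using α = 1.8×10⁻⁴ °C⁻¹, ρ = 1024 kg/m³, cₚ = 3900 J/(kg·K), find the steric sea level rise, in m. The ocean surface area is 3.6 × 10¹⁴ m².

Δh ≈ 0.0376 m

Per unit area: Q = 300×10²¹ / (3.6×10¹⁴) ≈ 8.333×10⁸ J/m²
Δh = αQ/(ρcₚ) = 1.8×10⁻⁴ × 8.333×10⁸ / (1024 × 3900) ≈ 0.037559 m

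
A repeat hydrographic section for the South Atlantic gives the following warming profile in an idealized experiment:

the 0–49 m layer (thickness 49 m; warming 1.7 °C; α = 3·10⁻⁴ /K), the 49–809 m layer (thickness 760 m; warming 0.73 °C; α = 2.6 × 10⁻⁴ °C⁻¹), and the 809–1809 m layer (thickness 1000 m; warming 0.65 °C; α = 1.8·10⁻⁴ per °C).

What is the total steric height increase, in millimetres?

Layer 1: 1.7 × 3×10⁻⁴ × 49 = 0.02499 m
760 × 2.6×10⁻⁴ × 0.73 = 0.144248 m
809–1809 m: 0.65 × 1000 × 1.8×10⁻⁴ = 0.11700 m
Δh = 0.02499 + 0.144248 + 0.11700 = 0.286238 m ≈ 286 mm

Δh = 286 mm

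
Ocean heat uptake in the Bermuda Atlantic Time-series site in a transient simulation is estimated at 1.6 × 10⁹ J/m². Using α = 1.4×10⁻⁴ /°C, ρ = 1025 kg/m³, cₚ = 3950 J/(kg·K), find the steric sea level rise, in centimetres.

Δh = αQ/(ρcₚ) = 1.4×10⁻⁴ × 1.6×10⁹ / (1025 × 3950) ≈ 0.055326 m

5.5 cm of thermosteric rise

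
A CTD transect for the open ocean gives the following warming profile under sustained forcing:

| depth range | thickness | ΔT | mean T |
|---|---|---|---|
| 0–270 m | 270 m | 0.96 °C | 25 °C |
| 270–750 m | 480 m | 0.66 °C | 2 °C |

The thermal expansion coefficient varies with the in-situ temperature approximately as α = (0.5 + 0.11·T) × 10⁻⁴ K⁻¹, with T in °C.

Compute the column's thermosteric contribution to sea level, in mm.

Δh ≈ 107 mm

Layer 1: α = (0.5 + 0.11×25)×10⁻⁴ = 3.25×10⁻⁴ K⁻¹
Layer 2: α = (0.5 + 0.11×2)×10⁻⁴ = 0.72×10⁻⁴ K⁻¹
Layer 1: 270 × 3.25×10⁻⁴ × 0.96 = 0.08424 m
0.72×10⁻⁴ × 480 × 0.66 = 0.0228096 m
Δh = 0.08424 + 0.0228096 = 0.1070496 m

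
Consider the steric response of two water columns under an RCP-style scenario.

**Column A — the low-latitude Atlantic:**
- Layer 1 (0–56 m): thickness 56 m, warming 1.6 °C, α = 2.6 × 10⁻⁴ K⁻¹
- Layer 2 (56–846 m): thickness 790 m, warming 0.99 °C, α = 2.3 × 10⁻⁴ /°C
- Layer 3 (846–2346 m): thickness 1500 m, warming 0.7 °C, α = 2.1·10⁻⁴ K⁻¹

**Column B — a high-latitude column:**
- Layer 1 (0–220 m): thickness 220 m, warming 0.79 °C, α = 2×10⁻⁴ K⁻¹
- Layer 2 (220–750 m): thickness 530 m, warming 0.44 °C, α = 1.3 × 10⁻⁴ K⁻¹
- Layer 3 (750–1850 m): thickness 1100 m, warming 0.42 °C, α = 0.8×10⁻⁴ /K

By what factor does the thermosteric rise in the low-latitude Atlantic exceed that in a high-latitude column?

A 0–56 m: 1.6 × 2.6×10⁻⁴ × 56 = 0.023296 m
A Layer 2: 790 × 0.99 × 2.3×10⁻⁴ = 0.179883 m
A 0.7 × 1500 × 2.1×10⁻⁴ = 0.22050 m
A total: 0.423679 m
B 0–220 m: 0.79 × 2×10⁻⁴ × 220 = 0.03476 m
B Layer 2: 1.3×10⁻⁴ × 0.44 × 530 = 0.030316 m
B 750–1850 m: 1100 × 0.8×10⁻⁴ × 0.42 = 0.03696 m
B total: 0.102036 m
Ratio: 0.423679 / 0.102036 ≈ 4.152

a factor of 4.2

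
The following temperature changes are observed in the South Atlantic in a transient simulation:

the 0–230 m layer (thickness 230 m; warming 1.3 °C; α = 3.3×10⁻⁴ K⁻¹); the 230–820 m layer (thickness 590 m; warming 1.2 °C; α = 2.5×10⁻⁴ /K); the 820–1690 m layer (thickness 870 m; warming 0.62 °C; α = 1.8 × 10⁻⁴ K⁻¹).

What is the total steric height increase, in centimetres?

230 × 1.3 × 3.3×10⁻⁴ = 0.09867 m
230–820 m: 590 × 1.2 × 2.5×10⁻⁴ = 0.17700 m
0.62 × 1.8×10⁻⁴ × 870 = 0.097092 m
Δh = 0.09867 + 0.17700 + 0.097092 = 0.372762 m

37 cm of thermosteric rise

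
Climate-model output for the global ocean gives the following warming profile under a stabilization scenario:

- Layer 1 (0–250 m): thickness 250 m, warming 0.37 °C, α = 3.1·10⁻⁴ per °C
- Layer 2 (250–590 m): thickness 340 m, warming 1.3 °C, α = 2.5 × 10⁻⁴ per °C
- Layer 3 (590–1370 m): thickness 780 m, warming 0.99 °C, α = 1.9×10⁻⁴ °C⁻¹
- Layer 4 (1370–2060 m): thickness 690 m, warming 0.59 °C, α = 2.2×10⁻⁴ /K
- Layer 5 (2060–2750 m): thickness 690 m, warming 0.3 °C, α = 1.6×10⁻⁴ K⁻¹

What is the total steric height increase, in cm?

40.9 cm

Layer 1: 0.37 × 250 × 3.1×10⁻⁴ = 0.028675 m
Layer 2: 1.3 × 2.5×10⁻⁴ × 340 = 0.11050 m
590–1370 m: 780 × 0.99 × 1.9×10⁻⁴ = 0.146718 m
Layer 4: 0.59 × 690 × 2.2×10⁻⁴ = 0.089562 m
2060–2750 m: 690 × 1.6×10⁻⁴ × 0.3 = 0.03312 m
Δh = 0.028675 + 0.11050 + 0.146718 + 0.089562 + 0.03312 = 0.408575 m ≈ 40.9 cm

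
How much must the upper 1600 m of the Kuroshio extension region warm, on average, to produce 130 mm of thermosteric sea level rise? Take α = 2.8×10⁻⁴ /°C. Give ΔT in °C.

ΔT ≈ 0.290 °C

ΔT = Δh/(αH) = 0.13 / (2.8×10⁻⁴ × 1600) ≈ 0.2902 °C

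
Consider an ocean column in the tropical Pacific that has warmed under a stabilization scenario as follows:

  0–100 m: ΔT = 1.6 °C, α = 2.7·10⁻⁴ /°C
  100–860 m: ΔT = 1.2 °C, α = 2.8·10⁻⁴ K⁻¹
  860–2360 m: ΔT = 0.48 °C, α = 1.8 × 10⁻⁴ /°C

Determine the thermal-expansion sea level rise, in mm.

Layer 1: 2.7×10⁻⁴ × 100 × 1.6 = 0.04320 m
100–860 m: 1.2 × 760 × 2.8×10⁻⁴ = 0.25536 m
0.48 × 1.8×10⁻⁴ × 1500 = 0.12960 m
Δh = 0.04320 + 0.25536 + 0.12960 = 0.42816 m

Δh ≈ 428 mm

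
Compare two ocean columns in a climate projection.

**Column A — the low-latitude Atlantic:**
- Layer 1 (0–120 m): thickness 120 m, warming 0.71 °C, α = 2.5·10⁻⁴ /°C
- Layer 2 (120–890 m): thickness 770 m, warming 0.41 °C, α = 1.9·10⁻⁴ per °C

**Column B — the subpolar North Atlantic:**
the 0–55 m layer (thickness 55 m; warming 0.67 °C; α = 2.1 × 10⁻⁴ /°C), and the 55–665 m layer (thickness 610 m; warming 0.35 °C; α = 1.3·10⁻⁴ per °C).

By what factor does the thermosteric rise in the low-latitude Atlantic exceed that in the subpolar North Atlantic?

≈ 2.3×

A 2.5×10⁻⁴ × 120 × 0.71 = 0.02130 m
A Layer 2: 770 × 1.9×10⁻⁴ × 0.41 = 0.059983 m
A total: 0.081283 m
B 0–55 m: 55 × 0.67 × 2.1×10⁻⁴ = 0.0077385 m
B 55–665 m: 1.3×10⁻⁴ × 0.35 × 610 = 0.027755 m
B total: 0.0354935 m
Ratio: 0.081283 / 0.0354935 ≈ 2.290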